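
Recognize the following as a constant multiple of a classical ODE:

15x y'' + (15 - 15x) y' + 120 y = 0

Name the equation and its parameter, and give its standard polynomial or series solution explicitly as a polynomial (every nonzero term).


All three coefficients share the factor 15; dividing through by 15 gives  x y'' + (1 - x) y' + 8 y = 0.
This matches the Laguerre equation x y'' + (1 - x) y' + n y = 0 with n = 8; the polynomial solution is L_8(x).
With y = sum_k a_k x^k, matching x^k gives (k+1)k a_{k+1} + (k+1) a_{k+1} - k a_k + n a_k = 0, i.e. (k+1)^2 a_{k+1} = (k - n) a_k = (k - 8) a_k. The right side vanishes at k = 8, so the series terminates at degree 8.
Standard normalization L_n(0) = 1 gives a_0 = 1. Work upward with a_{k+1} = (k - 8) a_k / (k+1)^2:
  a_1 = (0 - 8)(1) / 1^2 = -8/1 = -8
  a_2 = (1 - 8)(-8) / 2^2 = 56/4 = 14
  a_3 = (2 - 8)(14) / 3^2 = -84/9 = -28/3
  a_4 = (3 - 8)(-28/3) / 4^2 = (140/3)/16 = 35/12
  a_5 = (4 - 8)(35/12) / 5^2 = (-35/3)/25 = -7/15
  a_6 = (5 - 8)(-7/15) / 6^2 = (7/5)/36 = 7/180
  a_7 = (6 - 8)(7/180) / 7^2 = (-7/90)/49 = -1/630
  a_8 = (7 - 8)(-1/630) / 8^2 = (1/630)/64 = 1/40320
Hence L_8(x) = x^8/40320 - x^7/630 + 7 x^6/180 - 7 x^5/15 + 35 x^4/12 - 28 x^3/3 + 14 x^2 - 8 x + 1.

L_8(x); series = x^8/40320 - x^7/630 + 7 x^6/180 - 7 x^5/15 + 35 x^4/12 - 28 x^3/3 + 14 x^2 - 8 x + 1


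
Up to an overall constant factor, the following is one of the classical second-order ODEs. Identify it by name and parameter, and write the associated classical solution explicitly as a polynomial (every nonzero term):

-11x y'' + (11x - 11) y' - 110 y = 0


All three coefficients share the factor -11; dividing through by -11 gives  x y'' + (1 - x) y' + 10 y = 0.
This matches the Laguerre equation x y'' + (1 - x) y' + n y = 0 with n = 10; the polynomial solution is L_10(x).
With y = sum_k a_k x^k, matching x^k gives (k+1)k a_{k+1} + (k+1) a_{k+1} - k a_k + n a_k = 0, i.e. (k+1)^2 a_{k+1} = (k - n) a_k = (k - 10) a_k. The right side vanishes at k = 10, so the series terminates at degree 10.
Standard normalization L_n(0) = 1 gives a_0 = 1. Work upward with a_{k+1} = (k - 10) a_k / (k+1)^2:
  a_1 = (0 - 10)(1) / 1^2 = -10/1 = -10
  a_2 = (1 - 10)(-10) / 2^2 = 90/4 = 45/2
  a_3 = (2 - 10)(45/2) / 3^2 = -180/9 = -20
  a_4 = (3 - 10)(-20) / 4^2 = 140/16 = 35/4
  a_5 = (4 - 10)(35/4) / 5^2 = (-105/2)/25 = -21/10
  a_6 = (5 - 10)(-21/10) / 6^2 = (21/2)/36 = 7/24
  a_7 = (6 - 10)(7/24) / 7^2 = (-7/6)/49 = -1/42
  a_8 = (7 - 10)(-1/42) / 8^2 = (1/14)/64 = 1/896
  a_9 = (8 - 10)(1/896) / 9^2 = (-1/448)/81 = -1/36288
  a_10 = (9 - 10)(-1/36288) / 10^2 = (1/36288)/100 = 1/3628800
Hence L_10(x) = x^10/3628800 - x^9/36288 + x^8/896 - x^7/42 + 7 x^6/24 - 21 x^5/10 + 35 x^4/4 - 20 x^3 + 45 x^2/2 - 10 x + 1.

L_10(x); series = x^10/3628800 - x^9/36288 + x^8/896 - x^7/42 + 7 x^6/24 - 21 x^5/10 + 35 x^4/4 - 20 x^3 + 45 x^2/2 - 10 x + 1


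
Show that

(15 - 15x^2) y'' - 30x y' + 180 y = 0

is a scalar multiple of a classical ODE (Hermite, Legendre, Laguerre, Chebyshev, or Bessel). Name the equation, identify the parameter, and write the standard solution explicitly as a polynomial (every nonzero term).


All three coefficients share the factor 15; dividing through by 15 gives  (1 - x^2) y'' - 2x y' + 12 y = 0.
This matches the Legendre equation (1 - x^2) y'' - 2x y' + n(n+1) y = 0 (note the -2x y' term) with n(n+1) = 12, so n = 3; the polynomial solution is P_3(x).
With y = sum_k a_k x^k, matching x^k gives (k+2)(k+1) a_{k+2} = [k(k+1) - n(n+1)] a_k = (k - 3)(k + 4) a_k. The right side vanishes at k = 3, so the series with the parity of 3 terminates at degree 3.
Standard normalization (P_n(1) = 1): leading coefficient (2n)!/(2^n (n!)^2) = 720/(8*36) = 5/2, so a_3 = 5/2. Work downward with a_k = (k+1)(k+2) a_{k+2} / ((k - 3)(k + 4)):
  a_1 = (2)(3)(5/2) / ((1 - 3)(1 + 4)) = 15/(-10) = -3/2
Hence P_3(x) = 5 x^3/2 - 3 x/2.

P_3(x); series = 5 x^3/2 - 3 x/2


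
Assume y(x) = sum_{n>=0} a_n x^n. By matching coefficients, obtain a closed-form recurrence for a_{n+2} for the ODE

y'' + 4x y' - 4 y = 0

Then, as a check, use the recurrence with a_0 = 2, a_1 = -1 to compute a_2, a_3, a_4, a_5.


Substitute y = sum_n a_n x^n.
y''(x) has coefficient (n+2)(n+1) a_{n+2} at x^n;
4 x y'(x) has coefficient 4 n a_n at x^n (shift);
-4 y(x) has coefficient -4 a_n at x^n.
Matching x^n: (n+2)(n+1) a_{n+2} + (4n - 4) a_n = 0.
Thus a_{n+2} = (-4n + 4) / ((n+1)(n+2)) * a_n.

Check with a_0 = 2, a_1 = -1 (apply the recurrence for n = 0, 1, 2, 3): a_0 = 2, a_1 = -1, a_2 = 4, a_3 = 0, a_4 = -4/3, a_5 = 0.

a_(n+2) = (-4n + 4) / ((n+1)(n+2)) * a_n; check: a_0 = 2, a_1 = -1, a_2 = 4, a_3 = 0, a_4 = -4/3, a_5 = 0


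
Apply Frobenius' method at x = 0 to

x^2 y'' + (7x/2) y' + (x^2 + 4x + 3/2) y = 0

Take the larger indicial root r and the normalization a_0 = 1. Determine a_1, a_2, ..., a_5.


Write in Frobenius form y'' + (p(x)/x) y' + (q(x)/x^2) y = 0:
  p(x) = 7/2,  q(x) = x^2 + 4x + 3/2.
Indicial equation: r(r-1) + (7/2) r + (3/2) = 0 -> roots r_1 = -1, r_2 = -3/2.
Take r = r_1 = -1. Let y(x) = x^r sum_{n>=0} a_n x^n with a_0 = 1.
Substitute y = x^r sum a_n x^n and match x^{r+n}. The recurrence is
  D(n) a_n + 4 a_{n-1} + 1 a_{n-2} = 0,  where D(n) = (r+n)(r+n-1) + (7/2)(r+n) + (3/2).
  a_n = [-4 a_{n-1} - 1 a_{n-2}] / D(n).
Since the indicial polynomial factors as (r - r_1)(r - r_2), D(n) = (r_1 + n - r_1)(r_1 + n - r_2) = n(n + 1/2).
Evaluating step by step (a_0 = 1):
  n = 1: D(1) = 1(1 + 1/2) = 3/2; numerator = -4(1) = -4; a_1 = (-4)/(3/2) = -8/3
  n = 2: D(2) = 2(2 + 1/2) = 5; numerator = -4(-8/3) - 1(1) = 29/3; a_2 = (29/3)/(5) = 29/15
  n = 3: D(3) = 3(3 + 1/2) = 21/2; numerator = -4(29/15) - 1(-8/3) = -76/15; a_3 = (-76/15)/(21/2) = -152/315
  n = 4: D(4) = 4(4 + 1/2) = 18; numerator = -4(-152/315) - 1(29/15) = -1/315; a_4 = (-1/315)/(18) = -1/5670
  n = 5: D(5) = 5(5 + 1/2) = 55/2; numerator = -4(-1/5670) - 1(-152/315) = 274/567; a_5 = (274/567)/(55/2) = 548/31185

r = -1; a_0 = 1; a_1 = -8/3; a_2 = 29/15; a_3 = -152/315; a_4 = -1/5670; a_5 = 548/31185


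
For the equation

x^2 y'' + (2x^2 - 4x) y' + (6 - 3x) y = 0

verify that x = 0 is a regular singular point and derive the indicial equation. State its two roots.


Divide by x^2 to reach normal form y'' + P_1(x) y' + P_2(x) y = 0 with P_1(x) = 2 - 4/x and P_2(x) = -3/x + 6/x^2.
x = 0 is a singular point because the y'-coefficient 2 - 4/x has a pole at x = 0 and the y-coefficient -3/x + 6/x^2 has a pole at x = 0.
It is a regular singular point because x P_1(x) = p(x) = 2x - 4 and x^2 P_2(x) = q(x) = 6 - 3x are polynomials, hence analytic at x = 0.
p(0) = -4,  q(0) = 6.
Indicial equation: r(r-1) + p(0) r + q(0) = 0, i.e. r^2 + (p(0) - 1) r + q(0) = 0, i.e. r^2 - 5 r + 6 = 0.
Discriminant: (-5)^2 - 4(6) = 1, so r = (5 ± 1)/2.
Solving: r_1 = 3, r_2 = 2.

indicial: r^2 - 5 r + 6 = 0; roots r_1 = 3, r_2 = 2


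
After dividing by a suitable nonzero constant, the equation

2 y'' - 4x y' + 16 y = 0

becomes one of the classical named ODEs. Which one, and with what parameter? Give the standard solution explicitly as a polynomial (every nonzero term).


All three coefficients share the factor 2; dividing through by 2 gives  y'' - 2x y' + 8 y = 0.
This matches the Hermite equation y'' - 2x y' + 2n y = 0 with 2n = 8, so n = 4; the polynomial solution is H_4(x).
With y = sum_k a_k x^k, matching x^k gives (k+2)(k+1) a_{k+2} = 2(k - n) a_k = 2(k - 4) a_k. The right side vanishes at k = 4, so the series with the parity of 4 terminates at degree 4.
Standard normalization: leading coefficient of H_n is 2^n, so a_4 = 2^4 = 16. Work downward with a_k = (k+1)(k+2) a_{k+2} / (2(k - n)):
  a_2 = (3)(4)(16) / (2(2 - 4)) = 192/(-4) = -48
  a_0 = (1)(2)(-48) / (2(0 - 4)) = -96/(-8) = 12
Hence H_4(x) = 16 x^4 - 48 x^2 + 12.

H_4(x); series = 16 x^4 - 48 x^2 + 12


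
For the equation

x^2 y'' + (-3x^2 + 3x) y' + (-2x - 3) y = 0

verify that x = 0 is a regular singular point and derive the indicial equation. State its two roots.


Divide by x^2 to reach normal form y'' + P_1(x) y' + P_2(x) y = 0 with P_1(x) = -3 + 3/x and P_2(x) = -2/x - 3/x^2.
x = 0 is a singular point because the y'-coefficient -3 + 3/x has a pole at x = 0 and the y-coefficient -2/x - 3/x^2 has a pole at x = 0.
It is a regular singular point because x P_1(x) = p(x) = 3 - 3x and x^2 P_2(x) = q(x) = -2x - 3 are polynomials, hence analytic at x = 0.
p(0) = 3,  q(0) = -3.
Indicial equation: r(r-1) + p(0) r + q(0) = 0, i.e. r^2 + (p(0) - 1) r + q(0) = 0, i.e. r^2 + 2 r - 3 = 0.
Discriminant: (2)^2 - 4(-3) = 16, so r = (-2 ± 4)/2.
Solving: r_1 = 1, r_2 = -3.

indicial: r^2 + 2 r - 3 = 0; roots r_1 = 1, r_2 = -3


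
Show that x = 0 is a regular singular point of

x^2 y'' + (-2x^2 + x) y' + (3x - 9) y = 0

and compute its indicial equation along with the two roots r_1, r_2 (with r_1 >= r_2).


Divide by x^2 to reach normal form y'' + P_1(x) y' + P_2(x) y = 0 with P_1(x) = -2 + 1/x and P_2(x) = 3/x - 9/x^2.
x = 0 is a singular point because the y'-coefficient -2 + 1/x has a pole at x = 0 and the y-coefficient 3/x - 9/x^2 has a pole at x = 0.
It is a regular singular point because x P_1(x) = p(x) = 1 - 2x and x^2 P_2(x) = q(x) = 3x - 9 are polynomials, hence analytic at x = 0.
p(0) = 1,  q(0) = -9.
Indicial equation: r(r-1) + p(0) r + q(0) = 0, i.e. r^2 + (p(0) - 1) r + q(0) = 0, i.e. r^2 - 9 = 0.
Discriminant: (0)^2 - 4(-9) = 36, so r = (0 ± 6)/2.
Solving: r_1 = 3, r_2 = -3.

indicial: r^2 - 9 = 0; roots r_1 = 3, r_2 = -3


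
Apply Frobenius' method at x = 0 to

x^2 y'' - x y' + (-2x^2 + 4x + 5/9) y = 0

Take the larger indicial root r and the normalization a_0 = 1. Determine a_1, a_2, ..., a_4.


Write in Frobenius form y'' + (p(x)/x) y' + (q(x)/x^2) y = 0:
  p(x) = -1,  q(x) = -2x^2 + 4x + 5/9.
Indicial equation: r(r-1) + (-1) r + (5/9) = 0 -> roots r_1 = 5/3, r_2 = 1/3.
Take r = r_1 = 5/3. Let y(x) = x^r sum_{n>=0} a_n x^n with a_0 = 1.
Substitute y = x^r sum a_n x^n and match x^{r+n}. The recurrence is
  D(n) a_n + 4 a_{n-1} - 2 a_{n-2} = 0,  where D(n) = (r+n)(r+n-1) + (-1)(r+n) + (5/9).
  a_n = [-4 a_{n-1} + 2 a_{n-2}] / D(n).
Since the indicial polynomial factors as (r - r_1)(r - r_2), D(n) = (r_1 + n - r_1)(r_1 + n - r_2) = n(n + 4/3).
Evaluating step by step (a_0 = 1):
  n = 1: D(1) = 1(1 + 4/3) = 7/3; numerator = -4(1) = -4; a_1 = (-4)/(7/3) = -12/7
  n = 2: D(2) = 2(2 + 4/3) = 20/3; numerator = -4(-12/7) + 2(1) = 62/7; a_2 = (62/7)/(20/3) = 93/70
  n = 3: D(3) = 3(3 + 4/3) = 13; numerator = -4(93/70) + 2(-12/7) = -306/35; a_3 = (-306/35)/(13) = -306/455
  n = 4: D(4) = 4(4 + 4/3) = 64/3; numerator = -4(-306/455) + 2(93/70) = 2433/455; a_4 = (2433/455)/(64/3) = 7299/29120

r = 5/3; a_0 = 1; a_1 = -12/7; a_2 = 93/70; a_3 = -306/455; a_4 = 7299/29120


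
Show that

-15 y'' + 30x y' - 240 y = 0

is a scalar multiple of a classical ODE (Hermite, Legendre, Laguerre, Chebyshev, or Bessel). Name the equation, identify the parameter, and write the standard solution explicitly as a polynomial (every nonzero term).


All three coefficients share the factor -15; dividing through by -15 gives  y'' - 2x y' + 16 y = 0.
This matches the Hermite equation y'' - 2x y' + 2n y = 0 with 2n = 16, so n = 8; the polynomial solution is H_8(x).
With y = sum_k a_k x^k, matching x^k gives (k+2)(k+1) a_{k+2} = 2(k - n) a_k = 2(k - 8) a_k. The right side vanishes at k = 8, so the series with the parity of 8 terminates at degree 8.
Standard normalization: leading coefficient of H_n is 2^n, so a_8 = 2^8 = 256. Work downward with a_k = (k+1)(k+2) a_{k+2} / (2(k - n)):
  a_6 = (7)(8)(256) / (2(6 - 8)) = 14336/(-4) = -3584
  a_4 = (5)(6)(-3584) / (2(4 - 8)) = -107520/(-8) = 13440
  a_2 = (3)(4)(13440) / (2(2 - 8)) = 161280/(-12) = -13440
  a_0 = (1)(2)(-13440) / (2(0 - 8)) = -26880/(-16) = 1680
Hence H_8(x) = 256 x^8 - 3584 x^6 + 13440 x^4 - 13440 x^2 + 1680.

H_8(x); series = 256 x^8 - 3584 x^6 + 13440 x^4 - 13440 x^2 + 1680


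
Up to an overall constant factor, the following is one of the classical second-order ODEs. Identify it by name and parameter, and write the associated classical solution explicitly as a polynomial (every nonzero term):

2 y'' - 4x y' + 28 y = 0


All three coefficients share the factor 2; dividing through by 2 gives  y'' - 2x y' + 14 y = 0.
This matches the Hermite equation y'' - 2x y' + 2n y = 0 with 2n = 14, so n = 7; the polynomial solution is H_7(x).
With y = sum_k a_k x^k, matching x^k gives (k+2)(k+1) a_{k+2} = 2(k - n) a_k = 2(k - 7) a_k. The right side vanishes at k = 7, so the series with the parity of 7 terminates at degree 7.
Standard normalization: leading coefficient of H_n is 2^n, so a_7 = 2^7 = 128. Work downward with a_k = (k+1)(k+2) a_{k+2} / (2(k - n)):
  a_5 = (6)(7)(128) / (2(5 - 7)) = 5376/(-4) = -1344
  a_3 = (4)(5)(-1344) / (2(3 - 7)) = -26880/(-8) = 3360
  a_1 = (2)(3)(3360) / (2(1 - 7)) = 20160/(-12) = -1680
Hence H_7(x) = 128 x^7 - 1344 x^5 + 3360 x^3 - 1680 x.

H_7(x); series = 128 x^7 - 1344 x^5 + 3360 x^3 - 1680 x


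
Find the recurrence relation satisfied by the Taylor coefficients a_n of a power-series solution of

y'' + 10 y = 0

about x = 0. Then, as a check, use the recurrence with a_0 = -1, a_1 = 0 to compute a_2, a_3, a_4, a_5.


Substitute y = sum_n a_n x^n into y'' + (const) y = 0.
y''(x) = sum_{n>=0} (n+2)(n+1) a_{n+2} x^n.
The ODE becomes sum_n [(n+2)(n+1) a_{n+2} + 10 a_n] x^n = 0.
Setting each coefficient to zero gives the recurrence:
  (n+2)(n+1) a_{n+2} + 10 a_n = 0,
  a_{n+2} = -10 / ((n+1)(n+2)) a_n.

Check with a_0 = -1, a_1 = 0 (apply the recurrence for n = 0, 1, 2, 3): a_0 = -1, a_1 = 0, a_2 = 5, a_3 = 0, a_4 = -25/6, a_5 = 0.

a_{n+2} = -10/((n+1)(n+2)) * a_n; check: a_0 = -1, a_1 = 0, a_2 = 5, a_3 = 0, a_4 = -25/6, a_5 = 0


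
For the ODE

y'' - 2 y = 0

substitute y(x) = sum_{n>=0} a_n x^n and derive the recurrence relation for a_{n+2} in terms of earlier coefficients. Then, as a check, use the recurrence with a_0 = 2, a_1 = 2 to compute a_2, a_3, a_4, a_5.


Substitute y = sum_n a_n x^n into y'' + (const) y = 0.
y''(x) = sum_{n>=0} (n+2)(n+1) a_{n+2} x^n.
The ODE becomes sum_n [(n+2)(n+1) a_{n+2} - 2 a_n] x^n = 0.
Setting each coefficient to zero gives the recurrence:
  (n+2)(n+1) a_{n+2} - 2 a_n = 0,
  a_{n+2} = 2 / ((n+1)(n+2)) a_n.

Check with a_0 = 2, a_1 = 2 (apply the recurrence for n = 0, 1, 2, 3): a_0 = 2, a_1 = 2, a_2 = 2, a_3 = 2/3, a_4 = 1/3, a_5 = 1/15.

a_{n+2} = 2/((n+1)(n+2)) * a_n; check: a_0 = 2, a_1 = 2, a_2 = 2, a_3 = 2/3, a_4 = 1/3, a_5 = 1/15


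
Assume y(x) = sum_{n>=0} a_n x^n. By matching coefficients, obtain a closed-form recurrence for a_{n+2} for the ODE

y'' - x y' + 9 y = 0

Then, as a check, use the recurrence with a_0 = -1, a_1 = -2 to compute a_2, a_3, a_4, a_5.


Substitute y = sum_n a_n x^n.
y''(x) has coefficient (n+2)(n+1) a_{n+2} at x^n;
-x y'(x) has coefficient -n a_n at x^n (shift);
9 y(x) has coefficient 9 a_n at x^n.
Matching x^n: (n+2)(n+1) a_{n+2} + (-n + 9) a_n = 0.
Thus a_{n+2} = (n - 9) / ((n+1)(n+2)) * a_n.

Check with a_0 = -1, a_1 = -2 (apply the recurrence for n = 0, 1, 2, 3): a_0 = -1, a_1 = -2, a_2 = 9/2, a_3 = 8/3, a_4 = -21/8, a_5 = -4/5.

a_(n+2) = (n - 9) / ((n+1)(n+2)) * a_n; check: a_0 = -1, a_1 = -2, a_2 = 9/2, a_3 = 8/3, a_4 = -21/8, a_5 = -4/5


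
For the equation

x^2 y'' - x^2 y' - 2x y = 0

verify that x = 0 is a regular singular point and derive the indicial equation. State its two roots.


Divide by x^2 to reach normal form y'' + P_1(x) y' + P_2(x) y = 0 with P_1(x) = -1 and P_2(x) = -2/x.
x = 0 is a singular point because the y-coefficient -2/x has a pole at x = 0.
It is a regular singular point because x P_1(x) = p(x) = -x and x^2 P_2(x) = q(x) = -2x are polynomials, hence analytic at x = 0.
p(0) = 0,  q(0) = 0.
Indicial equation: r(r-1) + p(0) r + q(0) = 0, i.e. r^2 + (p(0) - 1) r + q(0) = 0, i.e. r^2 - 1 r = 0.
Discriminant: (-1)^2 - 4(0) = 1, so r = (1 ± 1)/2.
Solving: r_1 = 1, r_2 = 0.

indicial: r^2 - 1 r = 0; roots r_1 = 1, r_2 = 0


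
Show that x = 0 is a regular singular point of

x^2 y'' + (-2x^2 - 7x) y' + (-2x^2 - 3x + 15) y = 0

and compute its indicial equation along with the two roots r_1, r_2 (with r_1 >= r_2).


Divide by x^2 to reach normal form y'' + P_1(x) y' + P_2(x) y = 0 with P_1(x) = -2 - 7/x and P_2(x) = -2 - 3/x + 15/x^2.
x = 0 is a singular point because the y'-coefficient -2 - 7/x has a pole at x = 0 and the y-coefficient -2 - 3/x + 15/x^2 has a pole at x = 0.
It is a regular singular point because x P_1(x) = p(x) = -2x - 7 and x^2 P_2(x) = q(x) = -2x^2 - 3x + 15 are polynomials, hence analytic at x = 0.
p(0) = -7,  q(0) = 15.
Indicial equation: r(r-1) + p(0) r + q(0) = 0, i.e. r^2 + (p(0) - 1) r + q(0) = 0, i.e. r^2 - 8 r + 15 = 0.
Discriminant: (-8)^2 - 4(15) = 4, so r = (8 ± 2)/2.
Solving: r_1 = 5, r_2 = 3.

indicial: r^2 - 8 r + 15 = 0; roots r_1 = 5, r_2 = 3


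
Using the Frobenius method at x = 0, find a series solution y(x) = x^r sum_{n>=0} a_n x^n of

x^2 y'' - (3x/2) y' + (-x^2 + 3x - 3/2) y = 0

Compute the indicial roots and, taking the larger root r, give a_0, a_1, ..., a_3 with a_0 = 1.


Write in Frobenius form y'' + (p(x)/x) y' + (q(x)/x^2) y = 0:
  p(x) = -3/2,  q(x) = -x^2 + 3x - 3/2.
Indicial equation: r(r-1) + (-3/2) r + (-3/2) = 0 -> roots r_1 = 3, r_2 = -1/2.
Take r = r_1 = 3. Let y(x) = x^r sum_{n>=0} a_n x^n with a_0 = 1.
Substitute y = x^r sum a_n x^n and match x^{r+n}. The recurrence is
  D(n) a_n + 3 a_{n-1} - 1 a_{n-2} = 0,  where D(n) = (r+n)(r+n-1) + (-3/2)(r+n) + (-3/2).
  a_n = [-3 a_{n-1} + 1 a_{n-2}] / D(n).
Since the indicial polynomial factors as (r - r_1)(r - r_2), D(n) = (r_1 + n - r_1)(r_1 + n - r_2) = n(n + 7/2).
Evaluating step by step (a_0 = 1):
  n = 1: D(1) = 1(1 + 7/2) = 9/2; numerator = -3(1) = -3; a_1 = (-3)/(9/2) = -2/3
  n = 2: D(2) = 2(2 + 7/2) = 11; numerator = -3(-2/3) + 1(1) = 3; a_2 = (3)/(11) = 3/11
  n = 3: D(3) = 3(3 + 7/2) = 39/2; numerator = -3(3/11) + 1(-2/3) = -49/33; a_3 = (-49/33)/(39/2) = -98/1287

r = 3; a_0 = 1; a_1 = -2/3; a_2 = 3/11; a_3 = -98/1287


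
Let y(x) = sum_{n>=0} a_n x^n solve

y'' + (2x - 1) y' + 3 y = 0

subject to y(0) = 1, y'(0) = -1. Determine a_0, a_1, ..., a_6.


Ansatz: y(x) = sum_{n>=0} a_n x^n, so y'(x) = sum_{n>=1} n a_n x^(n-1) and y''(x) = sum_{n>=2} n(n-1) a_n x^(n-2).
Substitute into P(x) y'' + Q(x) y' + R(x) y = 0 with P(x) = 1, Q(x) = 2x - 1, R(x) = 3, and match powers of x.
Initial conditions: a_0 = 1, a_1 = -1.
Setting the coefficient of each power of x to zero and solving order by order (substituting the coefficients already found):
  x^0: 2 a_2 - a_1 + 3 a_0 = 0  ->  2 a_2 = a_1 - 3 a_0 = -4  ->  a_2 = -2
  x^1: 6 a_3 - 2 a_2 + 5 a_1 = 0  ->  6 a_3 = 2 a_2 - 5 a_1 = 1  ->  a_3 = 1/6
  x^2: 12 a_4 - 3 a_3 + 7 a_2 = 0  ->  12 a_4 = 3 a_3 - 7 a_2 = 29/2  ->  a_4 = 29/24
  x^3: 20 a_5 - 4 a_4 + 9 a_3 = 0  ->  20 a_5 = 4 a_4 - 9 a_3 = 10/3  ->  a_5 = 1/6
  x^4: 30 a_6 - 5 a_5 + 11 a_4 = 0  ->  30 a_6 = 5 a_5 - 11 a_4 = -299/24  ->  a_6 = -299/720
Truncated series: y(x) = 1 - x - 2 x^2 + (1/6) x^3 + (29/24) x^4 + (1/6) x^5 - (299/720) x^6 + O(x^7).

a_0 = 1; a_1 = -1; a_2 = -2; a_3 = 1/6; a_4 = 29/24; a_5 = 1/6; a_6 = -299/720


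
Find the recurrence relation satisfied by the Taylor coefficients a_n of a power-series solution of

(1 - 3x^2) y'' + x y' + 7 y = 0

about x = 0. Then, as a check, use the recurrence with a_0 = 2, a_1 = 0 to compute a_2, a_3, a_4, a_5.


Substitute y = sum_n a_n x^n.
(1 - 3 x^2) y'' contributes (n+2)(n+1) a_{n+2} - 3 n(n-1) a_n at x^n.
x y'(x) contributes n a_n at x^n.
7 y(x) contributes 7 a_n at x^n.
Matching x^n: (n+2)(n+1) a_{n+2} + (-3 n(n-1) + n + 7) a_n = 0.
Thus a_{n+2} = (3 n(n-1) - n - 7) / ((n+1)(n+2)) * a_n.

Check with a_0 = 2, a_1 = 0 (apply the recurrence for n = 0, 1, 2, 3): a_0 = 2, a_1 = 0, a_2 = -7, a_3 = 0, a_4 = 7/4, a_5 = 0.

a_(n+2) = (3 n(n-1) - n - 7) / ((n+1)(n+2)) * a_n; check: a_0 = 2, a_1 = 0, a_2 = -7, a_3 = 0, a_4 = 7/4, a_5 = 0


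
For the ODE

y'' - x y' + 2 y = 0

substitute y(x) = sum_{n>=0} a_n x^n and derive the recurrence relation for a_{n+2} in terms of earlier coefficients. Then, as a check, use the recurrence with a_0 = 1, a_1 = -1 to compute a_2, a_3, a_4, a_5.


Substitute y = sum_n a_n x^n.
y''(x) has coefficient (n+2)(n+1) a_{n+2} at x^n;
-x y'(x) has coefficient -n a_n at x^n (shift);
2 y(x) has coefficient 2 a_n at x^n.
Matching x^n: (n+2)(n+1) a_{n+2} + (-n + 2) a_n = 0.
Thus a_{n+2} = (n - 2) / ((n+1)(n+2)) * a_n.

Check with a_0 = 1, a_1 = -1 (apply the recurrence for n = 0, 1, 2, 3): a_0 = 1, a_1 = -1, a_2 = -1, a_3 = 1/6, a_4 = 0, a_5 = 1/120.

a_(n+2) = (n - 2) / ((n+1)(n+2)) * a_n; check: a_0 = 1, a_1 = -1, a_2 = -1, a_3 = 1/6, a_4 = 0, a_5 = 1/120


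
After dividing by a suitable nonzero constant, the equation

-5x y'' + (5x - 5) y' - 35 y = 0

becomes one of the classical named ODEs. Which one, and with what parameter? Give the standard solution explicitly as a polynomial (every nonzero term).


All three coefficients share the factor -5; dividing through by -5 gives  x y'' + (1 - x) y' + 7 y = 0.
This matches the Laguerre equation x y'' + (1 - x) y' + n y = 0 with n = 7; the polynomial solution is L_7(x).
With y = sum_k a_k x^k, matching x^k gives (k+1)k a_{k+1} + (k+1) a_{k+1} - k a_k + n a_k = 0, i.e. (k+1)^2 a_{k+1} = (k - n) a_k = (k - 7) a_k. The right side vanishes at k = 7, so the series terminates at degree 7.
Standard normalization L_n(0) = 1 gives a_0 = 1. Work upward with a_{k+1} = (k - 7) a_k / (k+1)^2:
  a_1 = (0 - 7)(1) / 1^2 = -7/1 = -7
  a_2 = (1 - 7)(-7) / 2^2 = 42/4 = 21/2
  a_3 = (2 - 7)(21/2) / 3^2 = (-105/2)/9 = -35/6
  a_4 = (3 - 7)(-35/6) / 4^2 = (70/3)/16 = 35/24
  a_5 = (4 - 7)(35/24) / 5^2 = (-35/8)/25 = -7/40
  a_6 = (5 - 7)(-7/40) / 6^2 = (7/20)/36 = 7/720
  a_7 = (6 - 7)(7/720) / 7^2 = (-7/720)/49 = -1/5040
Hence L_7(x) = -x^7/5040 + 7 x^6/720 - 7 x^5/40 + 35 x^4/24 - 35 x^3/6 + 21 x^2/2 - 7 x + 1.

L_7(x); series = -x^7/5040 + 7 x^6/720 - 7 x^5/40 + 35 x^4/24 - 35 x^3/6 + 21 x^2/2 - 7 x + 1


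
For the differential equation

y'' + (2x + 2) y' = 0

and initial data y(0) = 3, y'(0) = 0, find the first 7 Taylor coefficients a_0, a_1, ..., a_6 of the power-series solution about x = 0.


Ansatz: y(x) = sum_{n>=0} a_n x^n, so y'(x) = sum_{n>=1} n a_n x^(n-1) and y''(x) = sum_{n>=2} n(n-1) a_n x^(n-2).
Substitute into P(x) y'' + Q(x) y' + R(x) y = 0 with P(x) = 1, Q(x) = 2x + 2, R(x) = 0, and match powers of x.
Initial conditions: a_0 = 3, a_1 = 0.
Setting the coefficient of each power of x to zero and solving order by order (substituting the coefficients already found):
  x^0: 2 a_2 + 2 a_1 = 0  ->  2 a_2 = -2 a_1 = 0  ->  a_2 = 0
  x^1: 6 a_3 + 4 a_2 + 2 a_1 = 0  ->  6 a_3 = -4 a_2 - 2 a_1 = 0  ->  a_3 = 0
  x^2: 12 a_4 + 6 a_3 + 4 a_2 = 0  ->  12 a_4 = -6 a_3 - 4 a_2 = 0  ->  a_4 = 0
  x^3: 20 a_5 + 8 a_4 + 6 a_3 = 0  ->  20 a_5 = -8 a_4 - 6 a_3 = 0  ->  a_5 = 0
  x^4: 30 a_6 + 10 a_5 + 8 a_4 = 0  ->  30 a_6 = -10 a_5 - 8 a_4 = 0  ->  a_6 = 0
Truncated series: y(x) = 3 + O(x^7).

a_0 = 3; a_1 = 0; a_2 = 0; a_3 = 0; a_4 = 0; a_5 = 0; a_6 = 0


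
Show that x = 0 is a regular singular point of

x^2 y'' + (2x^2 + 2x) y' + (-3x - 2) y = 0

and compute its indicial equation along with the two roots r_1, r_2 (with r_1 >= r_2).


Divide by x^2 to reach normal form y'' + P_1(x) y' + P_2(x) y = 0 with P_1(x) = 2 + 2/x and P_2(x) = -3/x - 2/x^2.
x = 0 is a singular point because the y'-coefficient 2 + 2/x has a pole at x = 0 and the y-coefficient -3/x - 2/x^2 has a pole at x = 0.
It is a regular singular point because x P_1(x) = p(x) = 2x + 2 and x^2 P_2(x) = q(x) = -3x - 2 are polynomials, hence analytic at x = 0.
p(0) = 2,  q(0) = -2.
Indicial equation: r(r-1) + p(0) r + q(0) = 0, i.e. r^2 + (p(0) - 1) r + q(0) = 0, i.e. r^2 + 1 r - 2 = 0.
Discriminant: (1)^2 - 4(-2) = 9, so r = (-1 ± 3)/2.
Solving: r_1 = 1, r_2 = -2.

indicial: r^2 + 1 r - 2 = 0; roots r_1 = 1, r_2 = -2


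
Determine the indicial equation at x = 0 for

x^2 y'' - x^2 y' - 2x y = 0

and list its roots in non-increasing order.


Divide by x^2 to reach normal form y'' + P_1(x) y' + P_2(x) y = 0 with P_1(x) = -1 and P_2(x) = -2/x.
x = 0 is a singular point because the y-coefficient -2/x has a pole at x = 0.
It is a regular singular point because x P_1(x) = p(x) = -x and x^2 P_2(x) = q(x) = -2x are polynomials, hence analytic at x = 0.
p(0) = 0,  q(0) = 0.
Indicial equation: r(r-1) + p(0) r + q(0) = 0, i.e. r^2 + (p(0) - 1) r + q(0) = 0, i.e. r^2 - 1 r = 0.
Discriminant: (-1)^2 - 4(0) = 1, so r = (1 ± 1)/2.
Solving: r_1 = 1, r_2 = 0.

indicial: r^2 - 1 r = 0; roots r_1 = 1, r_2 = 0


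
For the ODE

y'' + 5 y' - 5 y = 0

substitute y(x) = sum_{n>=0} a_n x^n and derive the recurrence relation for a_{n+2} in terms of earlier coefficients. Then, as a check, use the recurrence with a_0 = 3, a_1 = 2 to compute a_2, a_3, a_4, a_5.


Substitute y = sum_n a_n x^n.
y''(x) has coefficient (n+2)(n+1) a_{n+2} at x^n;
5 y'(x) has coefficient 5 (n+1) a_{n+1} at x^n;
-5 y(x) has coefficient -5 a_n at x^n.
Matching x^n: (n+2)(n+1) a_{n+2} + 5 (n+1) a_{n+1} - 5 a_n = 0.
Thus a_{n+2} = [-5 (n+1) a_{n+1} + 5 a_n] / ((n+1)(n+2)).

Check with a_0 = 3, a_1 = 2 (apply the recurrence for n = 0, 1, 2, 3): a_0 = 3, a_1 = 2, a_2 = 5/2, a_3 = -5/2, a_4 = 25/6, a_5 = -115/24.

a_(n+2) = [-5 (n+1) a_(n+1) + 5 a_n] / ((n+1)(n+2)); check: a_0 = 3, a_1 = 2, a_2 = 5/2, a_3 = -5/2, a_4 = 25/6, a_5 = -115/24


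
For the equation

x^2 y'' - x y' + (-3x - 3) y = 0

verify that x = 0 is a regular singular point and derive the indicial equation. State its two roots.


Divide by x^2 to reach normal form y'' + P_1(x) y' + P_2(x) y = 0 with P_1(x) = -1/x and P_2(x) = -3/x - 3/x^2.
x = 0 is a singular point because the y'-coefficient -1/x has a pole at x = 0 and the y-coefficient -3/x - 3/x^2 has a pole at x = 0.
It is a regular singular point because x P_1(x) = p(x) = -1 and x^2 P_2(x) = q(x) = -3x - 3 are polynomials, hence analytic at x = 0.
p(0) = -1,  q(0) = -3.
Indicial equation: r(r-1) + p(0) r + q(0) = 0, i.e. r^2 + (p(0) - 1) r + q(0) = 0, i.e. r^2 - 2 r - 3 = 0.
Discriminant: (-2)^2 - 4(-3) = 16, so r = (2 ± 4)/2.
Solving: r_1 = 3, r_2 = -1.

indicial: r^2 - 2 r - 3 = 0; roots r_1 = 3, r_2 = -1


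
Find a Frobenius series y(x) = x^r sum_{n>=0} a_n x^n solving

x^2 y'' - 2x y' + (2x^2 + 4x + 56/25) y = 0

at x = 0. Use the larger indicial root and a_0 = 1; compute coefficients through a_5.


Write in Frobenius form y'' + (p(x)/x) y' + (q(x)/x^2) y = 0:
  p(x) = -2,  q(x) = 2x^2 + 4x + 56/25.
Indicial equation: r(r-1) + (-2) r + (56/25) = 0 -> roots r_1 = 8/5, r_2 = 7/5.
Take r = r_1 = 8/5. Let y(x) = x^r sum_{n>=0} a_n x^n with a_0 = 1.
Substitute y = x^r sum a_n x^n and match x^{r+n}. The recurrence is
  D(n) a_n + 4 a_{n-1} + 2 a_{n-2} = 0,  where D(n) = (r+n)(r+n-1) + (-2)(r+n) + (56/25).
  a_n = [-4 a_{n-1} - 2 a_{n-2}] / D(n).
Since the indicial polynomial factors as (r - r_1)(r - r_2), D(n) = (r_1 + n - r_1)(r_1 + n - r_2) = n(n + 1/5).
Evaluating step by step (a_0 = 1):
  n = 1: D(1) = 1(1 + 1/5) = 6/5; numerator = -4(1) = -4; a_1 = (-4)/(6/5) = -10/3
  n = 2: D(2) = 2(2 + 1/5) = 22/5; numerator = -4(-10/3) - 2(1) = 34/3; a_2 = (34/3)/(22/5) = 85/33
  n = 3: D(3) = 3(3 + 1/5) = 48/5; numerator = -4(85/33) - 2(-10/3) = -40/11; a_3 = (-40/11)/(48/5) = -25/66
  n = 4: D(4) = 4(4 + 1/5) = 84/5; numerator = -4(-25/66) - 2(85/33) = -40/11; a_4 = (-40/11)/(84/5) = -50/231
  n = 5: D(5) = 5(5 + 1/5) = 26; numerator = -4(-50/231) - 2(-25/66) = 125/77; a_5 = (125/77)/(26) = 125/2002

r = 8/5; a_0 = 1; a_1 = -10/3; a_2 = 85/33; a_3 = -25/66; a_4 = -50/231; a_5 = 125/2002


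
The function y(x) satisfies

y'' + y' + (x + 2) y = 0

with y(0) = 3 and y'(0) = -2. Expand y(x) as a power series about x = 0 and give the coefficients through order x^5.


Ansatz: y(x) = sum_{n>=0} a_n x^n, so y'(x) = sum_{n>=1} n a_n x^(n-1) and y''(x) = sum_{n>=2} n(n-1) a_n x^(n-2).
Substitute into P(x) y'' + Q(x) y' + R(x) y = 0 with P(x) = 1, Q(x) = 1, R(x) = x + 2, and match powers of x.
Initial conditions: a_0 = 3, a_1 = -2.
Setting the coefficient of each power of x to zero and solving order by order (substituting the coefficients already found):
  x^0: 2 a_2 + a_1 + 2 a_0 = 0  ->  2 a_2 = -a_1 - 2 a_0 = -4  ->  a_2 = -2
  x^1: 6 a_3 + 2 a_2 + 2 a_1 + a_0 = 0  ->  6 a_3 = -2 a_2 - 2 a_1 - a_0 = 5  ->  a_3 = 5/6
  x^2: 12 a_4 + 3 a_3 + 2 a_2 + a_1 = 0  ->  12 a_4 = -3 a_3 - 2 a_2 - a_1 = 7/2  ->  a_4 = 7/24
  x^3: 20 a_5 + 4 a_4 + 2 a_3 + a_2 = 0  ->  20 a_5 = -4 a_4 - 2 a_3 - a_2 = -5/6  ->  a_5 = -1/24
Truncated series: y(x) = 3 - 2 x - 2 x^2 + (5/6) x^3 + (7/24) x^4 - (1/24) x^5 + O(x^6).

a_0 = 3; a_1 = -2; a_2 = -2; a_3 = 5/6; a_4 = 7/24; a_5 = -1/24


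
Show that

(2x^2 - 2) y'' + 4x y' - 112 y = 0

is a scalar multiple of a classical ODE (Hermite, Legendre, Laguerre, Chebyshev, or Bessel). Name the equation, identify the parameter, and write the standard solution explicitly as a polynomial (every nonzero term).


All three coefficients share the factor -2; dividing through by -2 gives  (1 - x^2) y'' - 2x y' + 56 y = 0.
This matches the Legendre equation (1 - x^2) y'' - 2x y' + n(n+1) y = 0 (note the -2x y' term) with n(n+1) = 56, so n = 7; the polynomial solution is P_7(x).
With y = sum_k a_k x^k, matching x^k gives (k+2)(k+1) a_{k+2} = [k(k+1) - n(n+1)] a_k = (k - 7)(k + 8) a_k. The right side vanishes at k = 7, so the series with the parity of 7 terminates at degree 7.
Standard normalization (P_n(1) = 1): leading coefficient (2n)!/(2^n (n!)^2) = 87178291200/(128*25401600) = 429/16, so a_7 = 429/16. Work downward with a_k = (k+1)(k+2) a_{k+2} / ((k - 7)(k + 8)):
  a_5 = (6)(7)(429/16) / ((5 - 7)(5 + 8)) = (9009/8)/(-26) = -693/16
  a_3 = (4)(5)(-693/16) / ((3 - 7)(3 + 8)) = (-3465/4)/(-44) = 315/16
  a_1 = (2)(3)(315/16) / ((1 - 7)(1 + 8)) = (945/8)/(-54) = -35/16
Hence P_7(x) = 429 x^7/16 - 693 x^5/16 + 315 x^3/16 - 35 x/16.

P_7(x); series = 429 x^7/16 - 693 x^5/16 + 315 x^3/16 - 35 x/16


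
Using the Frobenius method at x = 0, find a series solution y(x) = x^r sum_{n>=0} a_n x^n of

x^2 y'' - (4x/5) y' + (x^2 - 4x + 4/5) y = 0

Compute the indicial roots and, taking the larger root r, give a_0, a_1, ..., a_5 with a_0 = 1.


Write in Frobenius form y'' + (p(x)/x) y' + (q(x)/x^2) y = 0:
  p(x) = -4/5,  q(x) = x^2 - 4x + 4/5.
Indicial equation: r(r-1) + (-4/5) r + (4/5) = 0 -> roots r_1 = 1, r_2 = 4/5.
Take r = r_1 = 1. Let y(x) = x^r sum_{n>=0} a_n x^n with a_0 = 1.
Substitute y = x^r sum a_n x^n and match x^{r+n}. The recurrence is
  D(n) a_n - 4 a_{n-1} + 1 a_{n-2} = 0,  where D(n) = (r+n)(r+n-1) + (-4/5)(r+n) + (4/5).
  a_n = [4 a_{n-1} - 1 a_{n-2}] / D(n).
Since the indicial polynomial factors as (r - r_1)(r - r_2), D(n) = (r_1 + n - r_1)(r_1 + n - r_2) = n(n + 1/5).
Evaluating step by step (a_0 = 1):
  n = 1: D(1) = 1(1 + 1/5) = 6/5; numerator = 4(1) = 4; a_1 = (4)/(6/5) = 10/3
  n = 2: D(2) = 2(2 + 1/5) = 22/5; numerator = 4(10/3) - 1(1) = 37/3; a_2 = (37/3)/(22/5) = 185/66
  n = 3: D(3) = 3(3 + 1/5) = 48/5; numerator = 4(185/66) - 1(10/3) = 260/33; a_3 = (260/33)/(48/5) = 325/396
  n = 4: D(4) = 4(4 + 1/5) = 84/5; numerator = 4(325/396) - 1(185/66) = 95/198; a_4 = (95/198)/(84/5) = 475/16632
  n = 5: D(5) = 5(5 + 1/5) = 26; numerator = 4(475/16632) - 1(325/396) = -5875/8316; a_5 = (-5875/8316)/(26) = -5875/216216

r = 1; a_0 = 1; a_1 = 10/3; a_2 = 185/66; a_3 = 325/396; a_4 = 475/16632; a_5 = -5875/216216


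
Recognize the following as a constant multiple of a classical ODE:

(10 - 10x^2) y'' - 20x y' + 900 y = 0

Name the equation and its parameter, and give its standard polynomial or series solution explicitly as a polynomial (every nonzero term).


All three coefficients share the factor 10; dividing through by 10 gives  (1 - x^2) y'' - 2x y' + 90 y = 0.
This matches the Legendre equation (1 - x^2) y'' - 2x y' + n(n+1) y = 0 (note the -2x y' term) with n(n+1) = 90, so n = 9; the polynomial solution is P_9(x).
With y = sum_k a_k x^k, matching x^k gives (k+2)(k+1) a_{k+2} = [k(k+1) - n(n+1)] a_k = (k - 9)(k + 10) a_k. The right side vanishes at k = 9, so the series with the parity of 9 terminates at degree 9.
Standard normalization (P_n(1) = 1): leading coefficient (2n)!/(2^n (n!)^2) = 6402373705728000/(512*131681894400) = 12155/128, so a_9 = 12155/128. Work downward with a_k = (k+1)(k+2) a_{k+2} / ((k - 9)(k + 10)):
  a_7 = (8)(9)(12155/128) / ((7 - 9)(7 + 10)) = (109395/16)/(-34) = -6435/32
  a_5 = (6)(7)(-6435/32) / ((5 - 9)(5 + 10)) = (-135135/16)/(-60) = 9009/64
  a_3 = (4)(5)(9009/64) / ((3 - 9)(3 + 10)) = (45045/16)/(-78) = -1155/32
  a_1 = (2)(3)(-1155/32) / ((1 - 9)(1 + 10)) = (-3465/16)/(-88) = 315/128
Hence P_9(x) = 12155 x^9/128 - 6435 x^7/32 + 9009 x^5/64 - 1155 x^3/32 + 315 x/128.

P_9(x); series = 12155 x^9/128 - 6435 x^7/32 + 9009 x^5/64 - 1155 x^3/32 + 315 x/128


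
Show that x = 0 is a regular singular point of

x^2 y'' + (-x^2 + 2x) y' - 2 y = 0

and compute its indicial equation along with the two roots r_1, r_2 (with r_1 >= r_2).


Divide by x^2 to reach normal form y'' + P_1(x) y' + P_2(x) y = 0 with P_1(x) = -1 + 2/x and P_2(x) = -2/x^2.
x = 0 is a singular point because the y'-coefficient -1 + 2/x has a pole at x = 0 and the y-coefficient -2/x^2 has a pole at x = 0.
It is a regular singular point because x P_1(x) = p(x) = 2 - x and x^2 P_2(x) = q(x) = -2 are polynomials, hence analytic at x = 0.
p(0) = 2,  q(0) = -2.
Indicial equation: r(r-1) + p(0) r + q(0) = 0, i.e. r^2 + (p(0) - 1) r + q(0) = 0, i.e. r^2 + 1 r - 2 = 0.
Discriminant: (1)^2 - 4(-2) = 9, so r = (-1 ± 3)/2.
Solving: r_1 = 1, r_2 = -2.

indicial: r^2 + 1 r - 2 = 0; roots r_1 = 1, r_2 = -2


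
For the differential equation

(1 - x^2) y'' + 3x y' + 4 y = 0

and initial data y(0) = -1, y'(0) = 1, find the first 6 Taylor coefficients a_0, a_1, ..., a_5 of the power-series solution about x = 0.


Ansatz: y(x) = sum_{n>=0} a_n x^n, so y'(x) = sum_{n>=1} n a_n x^(n-1) and y''(x) = sum_{n>=2} n(n-1) a_n x^(n-2).
Substitute into P(x) y'' + Q(x) y' + R(x) y = 0 with P(x) = 1 - x^2, Q(x) = 3x, R(x) = 4, and match powers of x.
Initial conditions: a_0 = -1, a_1 = 1.
Setting the coefficient of each power of x to zero and solving order by order (substituting the coefficients already found):
  x^0: 2 a_2 + 4 a_0 = 0  ->  2 a_2 = -4 a_0 = 4  ->  a_2 = 2
  x^1: 6 a_3 + 7 a_1 = 0  ->  6 a_3 = -7 a_1 = -7  ->  a_3 = -7/6
  x^2: 12 a_4 + 8 a_2 = 0  ->  12 a_4 = -8 a_2 = -16  ->  a_4 = -4/3
  x^3: 20 a_5 + 7 a_3 = 0  ->  20 a_5 = -7 a_3 = 49/6  ->  a_5 = 49/120
Truncated series: y(x) = -1 + x + 2 x^2 - (7/6) x^3 - (4/3) x^4 + (49/120) x^5 + O(x^6).

a_0 = -1; a_1 = 1; a_2 = 2; a_3 = -7/6; a_4 = -4/3; a_5 = 49/120


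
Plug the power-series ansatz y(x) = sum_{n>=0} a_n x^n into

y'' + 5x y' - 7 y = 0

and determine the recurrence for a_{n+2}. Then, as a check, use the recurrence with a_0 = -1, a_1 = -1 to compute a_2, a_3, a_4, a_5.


Substitute y = sum_n a_n x^n.
y''(x) has coefficient (n+2)(n+1) a_{n+2} at x^n;
5 x y'(x) has coefficient 5 n a_n at x^n (shift);
-7 y(x) has coefficient -7 a_n at x^n.
Matching x^n: (n+2)(n+1) a_{n+2} + (5n - 7) a_n = 0.
Thus a_{n+2} = (-5n + 7) / ((n+1)(n+2)) * a_n.

Check with a_0 = -1, a_1 = -1 (apply the recurrence for n = 0, 1, 2, 3): a_0 = -1, a_1 = -1, a_2 = -7/2, a_3 = -1/3, a_4 = 7/8, a_5 = 2/15.

a_(n+2) = (-5n + 7) / ((n+1)(n+2)) * a_n; check: a_0 = -1, a_1 = -1, a_2 = -7/2, a_3 = -1/3, a_4 = 7/8, a_5 = 2/15


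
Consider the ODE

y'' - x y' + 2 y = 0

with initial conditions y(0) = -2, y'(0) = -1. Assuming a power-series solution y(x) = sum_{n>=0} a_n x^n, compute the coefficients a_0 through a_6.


Ansatz: y(x) = sum_{n>=0} a_n x^n, so y'(x) = sum_{n>=1} n a_n x^(n-1) and y''(x) = sum_{n>=2} n(n-1) a_n x^(n-2).
Substitute into P(x) y'' + Q(x) y' + R(x) y = 0 with P(x) = 1, Q(x) = -x, R(x) = 2, and match powers of x.
Initial conditions: a_0 = -2, a_1 = -1.
Setting the coefficient of each power of x to zero and solving order by order (substituting the coefficients already found):
  x^0: 2 a_2 + 2 a_0 = 0  ->  2 a_2 = -2 a_0 = 4  ->  a_2 = 2
  x^1: 6 a_3 + a_1 = 0  ->  6 a_3 = -a_1 = 1  ->  a_3 = 1/6
  x^2: 12 a_4 = 0  ->  a_4 = 0
  x^3: 20 a_5 - a_3 = 0  ->  20 a_5 = a_3 = 1/6  ->  a_5 = 1/120
  x^4: 30 a_6 - 2 a_4 = 0  ->  30 a_6 = 2 a_4 = 0  ->  a_6 = 0
Truncated series: y(x) = -2 - x + 2 x^2 + (1/6) x^3 + (1/120) x^5 + O(x^7).

a_0 = -2; a_1 = -1; a_2 = 2; a_3 = 1/6; a_4 = 0; a_5 = 1/120; a_6 = 0


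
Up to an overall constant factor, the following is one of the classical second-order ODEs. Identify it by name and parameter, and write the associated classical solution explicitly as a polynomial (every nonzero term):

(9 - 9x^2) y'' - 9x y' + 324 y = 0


All three coefficients share the factor 9; dividing through by 9 gives  (1 - x^2) y'' - x y' + 36 y = 0.
This matches the Chebyshev equation (1 - x^2) y'' - x y' + n^2 y = 0 (note the -x y' term, not -2x y') with n^2 = 36, so n = 6; the polynomial solution is T_6(x).
With y = sum_k a_k x^k, matching x^k gives (k+2)(k+1) a_{k+2} = (k^2 - n^2) a_k = (k - 6)(k + 6) a_k. The right side vanishes at k = 6, so the series with the parity of 6 terminates at degree 6.
Standard normalization: leading coefficient of T_n is 2^(n-1), so a_6 = 2^5 = 32. Work downward with a_k = (k+1)(k+2) a_{k+2} / ((k - 6)(k + 6)):
  a_4 = (5)(6)(32) / ((4 - 6)(4 + 6)) = 960/(-20) = -48
  a_2 = (3)(4)(-48) / ((2 - 6)(2 + 6)) = -576/(-32) = 18
  a_0 = (1)(2)(18) / ((0 - 6)(0 + 6)) = 36/(-36) = -1
Hence T_6(x) = 32 x^6 - 48 x^4 + 18 x^2 - 1.

T_6(x); series = 32 x^6 - 48 x^4 + 18 x^2 - 1


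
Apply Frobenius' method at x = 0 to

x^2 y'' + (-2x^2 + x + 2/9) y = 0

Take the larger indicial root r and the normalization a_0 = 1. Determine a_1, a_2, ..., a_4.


Write in Frobenius form y'' + (p(x)/x) y' + (q(x)/x^2) y = 0:
  p(x) = 0,  q(x) = -2x^2 + x + 2/9.
Indicial equation: r(r-1) + (0) r + (2/9) = 0 -> roots r_1 = 2/3, r_2 = 1/3.
Take r = r_1 = 2/3. Let y(x) = x^r sum_{n>=0} a_n x^n with a_0 = 1.
Substitute y = x^r sum a_n x^n and match x^{r+n}. The recurrence is
  D(n) a_n + 1 a_{n-1} - 2 a_{n-2} = 0,  where D(n) = (r+n)(r+n-1) + (0)(r+n) + (2/9).
  a_n = [-1 a_{n-1} + 2 a_{n-2}] / D(n).
Since the indicial polynomial factors as (r - r_1)(r - r_2), D(n) = (r_1 + n - r_1)(r_1 + n - r_2) = n(n + 1/3).
Evaluating step by step (a_0 = 1):
  n = 1: D(1) = 1(1 + 1/3) = 4/3; numerator = -1(1) = -1; a_1 = (-1)/(4/3) = -3/4
  n = 2: D(2) = 2(2 + 1/3) = 14/3; numerator = -1(-3/4) + 2(1) = 11/4; a_2 = (11/4)/(14/3) = 33/56
  n = 3: D(3) = 3(3 + 1/3) = 10; numerator = -1(33/56) + 2(-3/4) = -117/56; a_3 = (-117/56)/(10) = -117/560
  n = 4: D(4) = 4(4 + 1/3) = 52/3; numerator = -1(-117/560) + 2(33/56) = 111/80; a_4 = (111/80)/(52/3) = 333/4160

r = 2/3; a_0 = 1; a_1 = -3/4; a_2 = 33/56; a_3 = -117/560; a_4 = 333/4160


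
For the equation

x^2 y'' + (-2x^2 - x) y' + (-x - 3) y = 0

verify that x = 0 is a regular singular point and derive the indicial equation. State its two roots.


Divide by x^2 to reach normal form y'' + P_1(x) y' + P_2(x) y = 0 with P_1(x) = -2 - 1/x and P_2(x) = -1/x - 3/x^2.
x = 0 is a singular point because the y'-coefficient -2 - 1/x has a pole at x = 0 and the y-coefficient -1/x - 3/x^2 has a pole at x = 0.
It is a regular singular point because x P_1(x) = p(x) = -2x - 1 and x^2 P_2(x) = q(x) = -x - 3 are polynomials, hence analytic at x = 0.
p(0) = -1,  q(0) = -3.
Indicial equation: r(r-1) + p(0) r + q(0) = 0, i.e. r^2 + (p(0) - 1) r + q(0) = 0, i.e. r^2 - 2 r - 3 = 0.
Discriminant: (-2)^2 - 4(-3) = 16, so r = (2 ± 4)/2.
Solving: r_1 = 3, r_2 = -1.

indicial: r^2 - 2 r - 3 = 0; roots r_1 = 3, r_2 = -1


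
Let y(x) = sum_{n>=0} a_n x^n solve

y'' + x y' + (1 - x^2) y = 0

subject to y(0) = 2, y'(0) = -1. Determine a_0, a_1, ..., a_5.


Ansatz: y(x) = sum_{n>=0} a_n x^n, so y'(x) = sum_{n>=1} n a_n x^(n-1) and y''(x) = sum_{n>=2} n(n-1) a_n x^(n-2).
Substitute into P(x) y'' + Q(x) y' + R(x) y = 0 with P(x) = 1, Q(x) = x, R(x) = 1 - x^2, and match powers of x.
Initial conditions: a_0 = 2, a_1 = -1.
Setting the coefficient of each power of x to zero and solving order by order (substituting the coefficients already found):
  x^0: 2 a_2 + a_0 = 0  ->  2 a_2 = -a_0 = -2  ->  a_2 = -1
  x^1: 6 a_3 + 2 a_1 = 0  ->  6 a_3 = -2 a_1 = 2  ->  a_3 = 1/3
  x^2: 12 a_4 + 3 a_2 - a_0 = 0  ->  12 a_4 = -3 a_2 + a_0 = 5  ->  a_4 = 5/12
  x^3: 20 a_5 + 4 a_3 - a_1 = 0  ->  20 a_5 = -4 a_3 + a_1 = -7/3  ->  a_5 = -7/60
Truncated series: y(x) = 2 - x - x^2 + (1/3) x^3 + (5/12) x^4 - (7/60) x^5 + O(x^6).

a_0 = 2; a_1 = -1; a_2 = -1; a_3 = 1/3; a_4 = 5/12; a_5 = -7/60
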